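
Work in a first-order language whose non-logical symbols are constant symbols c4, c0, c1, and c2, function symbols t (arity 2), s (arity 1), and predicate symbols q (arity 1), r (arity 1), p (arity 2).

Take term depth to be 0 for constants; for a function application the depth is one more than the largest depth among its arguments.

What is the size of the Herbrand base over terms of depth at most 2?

366024

First count ground terms of depth ≤ 2.
Let N_k = |{terms of depth ≤ k}|. Then N_0 = 4 and N_k = 4 + N_{k-1}^2 + N_{k-1} for k ≥ 1 (one summand per function symbol, arity giving the exponent).
N_0 = 4
N_1 = 4 + 4^2 + 4 = 24
N_2 = 4 + 24^2 + 24 = 604
So |H| = 604.
A ground atom is a predicate applied to a tuple of terms from H, so the count is the sum over predicates of |H|^arity:
  q: 604;  r: 604;  p: 604^2 = 364816
Total ground atoms: 604 + 604 + 364816 = 366024.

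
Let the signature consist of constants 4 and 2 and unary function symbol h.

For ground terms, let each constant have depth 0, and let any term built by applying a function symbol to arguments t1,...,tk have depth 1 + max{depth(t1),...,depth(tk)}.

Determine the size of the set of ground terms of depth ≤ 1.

4

Let N_k count ground terms of depth at most k. Each non-constant term of depth ≤ k is some function symbol applied to depth-≤(k−1) arguments, giving N_k = 2 + N_{k-1}.
N_0 = 2
N_1 = 2 + 2 = 4
Explicitly: 4, 2, h(4), h(2).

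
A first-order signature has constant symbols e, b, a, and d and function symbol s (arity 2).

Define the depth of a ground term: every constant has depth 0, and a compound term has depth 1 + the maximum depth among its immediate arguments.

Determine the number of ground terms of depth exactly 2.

384

Count level by level. With function symbols s/2, the terms of depth ≤ k are the 4 constants together with each function applied to depth-≤(k−1) tuples, so N_k = 4 + N_{k-1}^2.
N_0 = 4
N_1 = 4 + 4^2 = 20
N_2 = 4 + 20^2 = 404
Terms of depth exactly 2: N_2 − N_1 = 404 − 20 = 384.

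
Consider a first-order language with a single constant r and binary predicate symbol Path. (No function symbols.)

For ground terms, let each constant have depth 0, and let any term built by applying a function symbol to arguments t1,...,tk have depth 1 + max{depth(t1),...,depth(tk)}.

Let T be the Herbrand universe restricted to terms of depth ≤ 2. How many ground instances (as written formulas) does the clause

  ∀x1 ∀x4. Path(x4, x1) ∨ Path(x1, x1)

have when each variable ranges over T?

1

Ground terms of depth ≤ 2:
  With no function symbols every ground term is a constant, so there is exactly 1 ground term at every depth bound.
  N_0 = 1
  N_1 = 1
  N_2 = 1
  Explicitly: r.
So there is exactly 1 ground term available for substitution.
Each of x1, x4 ranges independently over the available ground terms, and distinct assignments produce distinct instances.
Number of ground instances = 1^2 = 1.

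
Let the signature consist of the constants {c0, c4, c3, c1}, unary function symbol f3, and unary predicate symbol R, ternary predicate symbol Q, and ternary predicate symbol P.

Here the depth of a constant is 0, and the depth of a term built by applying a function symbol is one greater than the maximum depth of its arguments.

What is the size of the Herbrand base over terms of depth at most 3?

First count ground terms of depth ≤ 3.
If N_k denotes the number of depth-≤k ground terms, the 4 constants give N_0 = 4, and each function symbol of arity r contributes N_{k-1}^r new terms at level k: N_k = 4 + N_{k-1}.
N_0 = 4
N_1 = 4 + 4 = 8
N_2 = 4 + 8 = 12
N_3 = 4 + 12 = 16
So |H| = 16.
Each predicate of arity r yields |H|^r ground atoms (one per choice of an r-tuple from H):
  R: 16;  Q: 16^3 = 4096;  P: 16^3 = 4096
Total ground atoms: 16 + 4096 + 4096 = 8208.

8208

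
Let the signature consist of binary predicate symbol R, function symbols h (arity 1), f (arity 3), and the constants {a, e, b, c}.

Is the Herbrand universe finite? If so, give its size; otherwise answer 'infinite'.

infinite

The signature has at least one function symbol (h, arity 1) and at least one constant (a).
Iterating h gives infinitely many distinct ground terms: a, h(a), h(h(a)), ...
So the Herbrand universe is infinite.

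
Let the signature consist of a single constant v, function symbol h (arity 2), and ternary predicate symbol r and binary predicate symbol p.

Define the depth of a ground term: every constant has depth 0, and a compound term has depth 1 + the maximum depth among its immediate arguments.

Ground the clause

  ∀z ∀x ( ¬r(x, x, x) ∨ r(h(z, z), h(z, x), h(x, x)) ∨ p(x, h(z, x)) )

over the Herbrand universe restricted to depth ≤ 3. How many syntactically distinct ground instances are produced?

Ground terms of depth ≤ 3:
  Let N_k = |{terms of depth ≤ k}|. Then N_0 = 1 and N_k = 1 + N_{k-1}^2 for k ≥ 1 (one summand per function symbol, arity giving the exponent).
  N_0 = 1
  N_1 = 1 + 1^2 = 2
  N_2 = 1 + 2^2 = 5
  N_3 = 1 + 5^2 = 26
So there are 26 ground terms available for substitution.
The body mentions every one of the 2 quantified variables; since ground terms form a free algebra, no two substitutions collapse to the same formula.
Number of ground instances = 26^2 = 676.

676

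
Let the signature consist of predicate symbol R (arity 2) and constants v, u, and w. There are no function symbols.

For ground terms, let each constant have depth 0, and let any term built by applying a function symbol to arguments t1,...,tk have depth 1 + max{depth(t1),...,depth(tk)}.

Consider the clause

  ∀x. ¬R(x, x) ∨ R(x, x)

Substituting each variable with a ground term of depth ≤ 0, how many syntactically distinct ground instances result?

Ground terms of depth ≤ 0:
  With no function symbols every ground term is a constant, so there are exactly 3 ground terms at every depth bound.
  N_0 = 3
  Explicitly: v, u, w.
So there are 3 ground terms available for substitution.
The body mentions the single quantified variable x; since ground terms form a free algebra, no two substitutions collapse to the same formula.
Number of ground instances = 3.

3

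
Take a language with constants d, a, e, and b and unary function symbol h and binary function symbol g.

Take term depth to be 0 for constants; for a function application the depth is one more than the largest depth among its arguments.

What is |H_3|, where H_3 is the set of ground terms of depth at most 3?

365424

Let N_k count ground terms of depth at most k. Each non-constant term of depth ≤ k is some function symbol applied to depth-≤(k−1) arguments, giving N_k = 4 + N_{k-1} + N_{k-1}^2.
N_0 = 4
N_1 = 4 + 4 + 4^2 = 24
N_2 = 4 + 24 + 24^2 = 604
N_3 = 4 + 604 + 604^2 = 365424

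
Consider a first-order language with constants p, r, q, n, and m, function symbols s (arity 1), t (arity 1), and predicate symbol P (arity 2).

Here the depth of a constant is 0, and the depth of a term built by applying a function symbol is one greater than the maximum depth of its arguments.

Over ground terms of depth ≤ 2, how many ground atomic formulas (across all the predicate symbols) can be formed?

1225

First count ground terms of depth ≤ 2.
Let N_k count ground terms of depth at most k. Each non-constant term of depth ≤ k is some function symbol applied to depth-≤(k−1) arguments, giving N_k = 5 + N_{k-1} + N_{k-1}.
N_0 = 5
N_1 = 5 + 5 + 5 = 15
N_2 = 5 + 15 + 15 = 35
So |H| = 35.
Each predicate of arity r yields |H|^r ground atoms (one per choice of an r-tuple from H):
  P: 35^2 = 1225
Total ground atoms: 1225.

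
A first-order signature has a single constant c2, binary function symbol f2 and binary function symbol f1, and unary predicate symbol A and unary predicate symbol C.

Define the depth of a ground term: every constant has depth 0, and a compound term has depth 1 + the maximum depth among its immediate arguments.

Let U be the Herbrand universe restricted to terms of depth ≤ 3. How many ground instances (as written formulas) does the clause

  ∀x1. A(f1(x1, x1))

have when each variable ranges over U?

Ground terms of depth ≤ 3:
  Count level by level. With function symbols f2/2, f1/2, the terms of depth ≤ k are the 1 constant together with each function applied to depth-≤(k−1) tuples, so N_k = 1 + N_{k-1}^2 + N_{k-1}^2.
  N_0 = 1
  N_1 = 1 + 1^2 + 1^2 = 3
  N_2 = 1 + 3^2 + 3^2 = 19
  N_3 = 1 + 19^2 + 19^2 = 723
So there are 723 ground terms available for substitution.
The variable x1 ranges independently over the available ground terms, and distinct assignments produce distinct instances.
Number of ground instances = 723.

723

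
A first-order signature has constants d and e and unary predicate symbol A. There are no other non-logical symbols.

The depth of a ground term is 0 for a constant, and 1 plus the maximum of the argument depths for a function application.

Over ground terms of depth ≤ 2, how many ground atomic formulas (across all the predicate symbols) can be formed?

2

First count ground terms of depth ≤ 2.
With no function symbols every ground term is a constant, so there are exactly 2 ground terms at every depth bound.
N_0 = 2
N_1 = 2
N_2 = 2
So |H| = 2.
Each predicate of arity r yields |H|^r ground atoms (one per choice of an r-tuple from H):
  A: 2
Total ground atoms: 2.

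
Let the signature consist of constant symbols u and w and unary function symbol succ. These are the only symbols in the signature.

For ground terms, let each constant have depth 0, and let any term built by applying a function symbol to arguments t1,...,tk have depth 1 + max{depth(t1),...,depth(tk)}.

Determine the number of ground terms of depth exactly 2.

Let N_k count ground terms of depth at most k. Each non-constant term of depth ≤ k is some function symbol applied to depth-≤(k−1) arguments, giving N_k = 2 + N_{k-1}.
N_0 = 2
N_1 = 2 + 2 = 4
N_2 = 2 + 4 = 6
Terms of depth exactly 2: N_2 − N_1 = 6 − 4 = 2.

2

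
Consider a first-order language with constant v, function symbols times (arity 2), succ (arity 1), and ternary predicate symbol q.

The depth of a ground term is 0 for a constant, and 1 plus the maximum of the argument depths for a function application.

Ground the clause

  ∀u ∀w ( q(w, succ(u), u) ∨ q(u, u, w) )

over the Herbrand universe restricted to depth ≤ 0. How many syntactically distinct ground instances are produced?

Ground terms of depth ≤ 0:
  Count level by level. With function symbols times/2, succ/1, the terms of depth ≤ k are the 1 constant together with each function applied to depth-≤(k−1) tuples, so N_k = 1 + N_{k-1}^2 + N_{k-1}.
  N_0 = 1
So there is exactly 1 ground term available for substitution.
The body mentions every one of the 2 quantified variables; since ground terms form a free algebra, no two substitutions collapse to the same formula.
Number of ground instances = 1^2 = 1.

1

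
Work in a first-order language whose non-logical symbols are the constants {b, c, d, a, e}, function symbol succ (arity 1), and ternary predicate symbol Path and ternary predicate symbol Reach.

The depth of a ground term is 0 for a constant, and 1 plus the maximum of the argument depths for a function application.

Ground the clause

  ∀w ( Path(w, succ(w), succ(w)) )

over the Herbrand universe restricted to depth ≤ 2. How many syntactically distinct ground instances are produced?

15

Ground terms of depth ≤ 2:
  Let N_k = |{terms of depth ≤ k}|. Then N_0 = 5 and N_k = 5 + N_{k-1} for k ≥ 1 (one summand per function symbol, arity giving the exponent).
  N_0 = 5
  N_1 = 5 + 5 = 10
  N_2 = 5 + 10 = 15
So there are 15 ground terms available for substitution.
The body mentions the single quantified variable w; since ground terms form a free algebra, no two substitutions collapse to the same formula.
Number of ground instances = 15.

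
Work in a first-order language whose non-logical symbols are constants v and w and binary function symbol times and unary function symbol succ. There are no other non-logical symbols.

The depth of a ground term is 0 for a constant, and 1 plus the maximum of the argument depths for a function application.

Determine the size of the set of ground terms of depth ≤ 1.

8

Let N_k = |{terms of depth ≤ k}|. Then N_0 = 2 and N_k = 2 + N_{k-1}^2 + N_{k-1} for k ≥ 1 (one summand per function symbol, arity giving the exponent).
N_0 = 2
N_1 = 2 + 2^2 + 2 = 8
Explicitly: v, w, times(v, v), times(v, w), times(w, v), times(w, w), succ(v), succ(w).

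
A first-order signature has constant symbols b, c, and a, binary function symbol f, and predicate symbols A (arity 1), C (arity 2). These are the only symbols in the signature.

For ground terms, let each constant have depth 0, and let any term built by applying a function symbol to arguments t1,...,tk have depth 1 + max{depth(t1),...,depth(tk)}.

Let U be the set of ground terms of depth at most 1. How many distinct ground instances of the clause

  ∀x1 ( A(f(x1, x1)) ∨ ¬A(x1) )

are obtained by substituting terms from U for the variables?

12

Ground terms of depth ≤ 1:
  Let N_k count ground terms of depth at most k. Each non-constant term of depth ≤ k is some function symbol applied to depth-≤(k−1) arguments, giving N_k = 3 + N_{k-1}^2.
  N_0 = 3
  N_1 = 3 + 3^2 = 12
  Explicitly: b, c, a, f(b, b), f(b, c), f(b, a), f(c, b), f(c, c), f(c, a), f(a, b), f(a, c), f(a, a).
So there are 12 ground terms available for substitution.
The body mentions the single quantified variable x1; since ground terms form a free algebra, no two substitutions collapse to the same formula.
Number of ground instances = 12.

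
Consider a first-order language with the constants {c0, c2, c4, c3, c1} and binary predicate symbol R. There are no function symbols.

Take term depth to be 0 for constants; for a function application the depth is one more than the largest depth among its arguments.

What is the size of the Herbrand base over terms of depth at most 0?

25

First count ground terms of depth ≤ 0.
With no function symbols every ground term is a constant, so there are exactly 5 ground terms at every depth bound.
N_0 = 5
Explicitly: c0, c2, c4, c3, c1.
So |H| = 5.
A ground atom is a predicate applied to a tuple of terms from H, so the count is the sum over predicates of |H|^arity:
  R: 5^2 = 25
Total ground atoms: 25.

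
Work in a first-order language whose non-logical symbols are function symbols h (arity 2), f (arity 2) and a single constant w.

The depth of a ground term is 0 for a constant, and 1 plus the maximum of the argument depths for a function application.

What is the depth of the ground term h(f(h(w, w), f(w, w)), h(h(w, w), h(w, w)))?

depth(h(w, w)) = 1 + max(0, 0) = 1
depth(f(w, w)) = 1 + max(0, 0) = 1
depth(f(h(w, w), f(w, w))) = 1 + max(1, 1) = 2
depth(h(h(w, w), h(w, w))) = 1 + max(1, 1) = 2
depth(h(f(h(w, w), f(w, w)), h(h(w, w), h(w, w)))) = 1 + max(2, 2) = 3

3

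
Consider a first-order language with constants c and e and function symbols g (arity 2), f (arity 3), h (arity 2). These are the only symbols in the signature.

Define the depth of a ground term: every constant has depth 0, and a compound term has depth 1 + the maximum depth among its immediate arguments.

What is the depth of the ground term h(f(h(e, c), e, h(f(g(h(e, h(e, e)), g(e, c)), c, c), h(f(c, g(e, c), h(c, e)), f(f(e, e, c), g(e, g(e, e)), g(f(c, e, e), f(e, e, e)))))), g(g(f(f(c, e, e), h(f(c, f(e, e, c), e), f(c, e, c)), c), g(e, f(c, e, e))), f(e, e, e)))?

7

depth(h(e, c)) = 1 + max(0, 0) = 1
depth(h(e, e)) = 1 + max(0, 0) = 1
depth(h(e, h(e, e))) = 1 + max(0, 1) = 2
depth(g(e, c)) = 1 + max(0, 0) = 1
depth(g(h(e, h(e, e)), g(e, c))) = 1 + max(2, 1) = 3
depth(f(g(h(e, h(e, e)), g(e, c)), c, c)) = 1 + max(3, 0, 0) = 4
depth(h(c, e)) = 1 + max(0, 0) = 1
depth(f(c, g(e, c), h(c, e))) = 1 + max(0, 1, 1) = 2
depth(f(e, e, c)) = 1 + max(0, 0, 0) = 1
depth(g(e, e)) = 1 + max(0, 0) = 1
depth(g(e, g(e, e))) = 1 + max(0, 1) = 2
depth(f(c, e, e)) = 1 + max(0, 0, 0) = 1
depth(f(e, e, e)) = 1 + max(0, 0, 0) = 1
depth(g(f(c, e, e), f(e, e, e))) = 1 + max(1, 1) = 2
depth(f(f(e, e, c), g(e, g(e, e)), g(f(c, e, e), f(e, e, e)))) = 1 + max(1, 2, 2) = 3
depth(h(f(c, g(e, c), h(c, e)), f(f(e, e, c), g(e, g(e, e)), g(f(c, e, e), f(e, e, e))))) = 1 + max(2, 3) = 4
depth(h(f(g(h(e, h(e, e)), g(e, c)), c, c), h(f(c, g(e, c), h(c, e)), f(f(e, e, c), g(e, g(e, e)), g(f(c, e, e), f(e, e, e)))))) = 1 + max(4, 4) = 5
depth(f(h(e, c), e, h(f(g(h(e, h(e, e)), g(e, c)), c, c), h(f(c, g(e, c), h(c, e)), f(f(e, e, c), g(e, g(e, e)), g(f(c, e, e), f(e, e, e))))))) = 1 + max(1, 0, 5) = 6
depth(f(c, f(e, e, c), e)) = 1 + max(0, 1, 0) = 2
depth(f(c, e, c)) = 1 + max(0, 0, 0) = 1
depth(h(f(c, f(e, e, c), e), f(c, e, c))) = 1 + max(2, 1) = 3
depth(f(f(c, e, e), h(f(c, f(e, e, c), e), f(c, e, c)), c)) = 1 + max(1, 3, 0) = 4
depth(g(e, f(c, e, e))) = 1 + max(0, 1) = 2
depth(g(f(f(c, e, e), h(f(c, f(e, e, c), e), f(c, e, c)), c), g(e, f(c, e, e)))) = 1 + max(4, 2) = 5
depth(g(g(f(f(c, e, e), h(f(c, f(e, e, c), e), f(c, e, c)), c), g(e, f(c, e, e))), f(e, e, e))) = 1 + max(5, 1) = 6
depth(h(f(h(e, c), e, h(f(g(h(e, h(e, e)), g(e, c)), c, c), h(f(c, g(e, c), h(c, e)), f(f(e, e, c), g(e, g(e, e)), g(f(c, e, e), f(e, e, e)))))), g(g(f(f(c, e, e), h(f(c, f(e, e, c), e), f(c, e, c)), c), g(e, f(c, e, e))), f(e, e, e)))) = 1 + max(6, 6) = 7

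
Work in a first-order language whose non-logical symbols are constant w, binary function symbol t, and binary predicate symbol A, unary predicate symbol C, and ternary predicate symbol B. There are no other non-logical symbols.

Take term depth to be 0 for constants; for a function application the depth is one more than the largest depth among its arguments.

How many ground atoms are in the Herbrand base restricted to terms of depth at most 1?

14

First count ground terms of depth ≤ 1.
Count level by level. With function symbols t/2, the terms of depth ≤ k are the 1 constant together with each function applied to depth-≤(k−1) tuples, so N_k = 1 + N_{k-1}^2.
N_0 = 1
N_1 = 1 + 1^2 = 2
So |H| = 2.
Each predicate of arity r yields |H|^r ground atoms (one per choice of an r-tuple from H):
  A: 2^2 = 4;  C: 2;  B: 2^3 = 8
Total ground atoms: 4 + 2 + 8 = 14.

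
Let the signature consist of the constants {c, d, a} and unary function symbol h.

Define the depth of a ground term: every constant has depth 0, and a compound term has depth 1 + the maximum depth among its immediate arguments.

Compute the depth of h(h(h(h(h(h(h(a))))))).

depth(h(a)) = 1 + depth(a) = 1 + 0 = 1
depth(h(h(a))) = 1 + depth(h(a)) = 1 + 1 = 2
depth(h(h(h(a)))) = 1 + depth(h(h(a))) = 1 + 2 = 3
depth(h(h(h(h(a))))) = 1 + depth(h(h(h(a)))) = 1 + 3 = 4
depth(h(h(h(h(h(a)))))) = 1 + depth(h(h(h(h(a))))) = 1 + 4 = 5
depth(h(h(h(h(h(h(a))))))) = 1 + depth(h(h(h(h(h(a)))))) = 1 + 5 = 6
depth(h(h(h(h(h(h(h(a)))))))) = 1 + depth(h(h(h(h(h(h(a))))))) = 1 + 6 = 7

7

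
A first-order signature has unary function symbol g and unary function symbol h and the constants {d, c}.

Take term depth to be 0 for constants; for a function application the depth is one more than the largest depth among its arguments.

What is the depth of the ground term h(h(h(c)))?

depth(h(c)) = 1 + depth(c) = 1 + 0 = 1
depth(h(h(c))) = 1 + depth(h(c)) = 1 + 1 = 2
depth(h(h(h(c)))) = 1 + depth(h(h(c))) = 1 + 2 = 3

3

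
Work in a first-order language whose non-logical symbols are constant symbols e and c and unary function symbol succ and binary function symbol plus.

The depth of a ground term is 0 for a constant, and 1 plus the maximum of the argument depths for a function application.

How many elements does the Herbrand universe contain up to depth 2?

74

Count level by level. With function symbols succ/1, plus/2, the terms of depth ≤ k are the 2 constants together with each function applied to depth-≤(k−1) tuples, so N_k = 2 + N_{k-1} + N_{k-1}^2.
N_0 = 2
N_1 = 2 + 2 + 2^2 = 8
N_2 = 2 + 8 + 8^2 = 74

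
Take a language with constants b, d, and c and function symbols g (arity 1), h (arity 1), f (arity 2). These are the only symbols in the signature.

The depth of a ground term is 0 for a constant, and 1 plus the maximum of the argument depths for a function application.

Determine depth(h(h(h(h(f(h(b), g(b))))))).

depth(h(b)) = 1 + depth(b) = 1 + 0 = 1
depth(g(b)) = 1 + depth(b) = 1 + 0 = 1
depth(f(h(b), g(b))) = 1 + max(1, 1) = 2
depth(h(f(h(b), g(b)))) = 1 + depth(f(h(b), g(b))) = 1 + 2 = 3
depth(h(h(f(h(b), g(b))))) = 1 + depth(h(f(h(b), g(b)))) = 1 + 3 = 4
depth(h(h(h(f(h(b), g(b)))))) = 1 + depth(h(h(f(h(b), g(b))))) = 1 + 4 = 5
depth(h(h(h(h(f(h(b), g(b))))))) = 1 + depth(h(h(h(f(h(b), g(b)))))) = 1 + 5 = 6

6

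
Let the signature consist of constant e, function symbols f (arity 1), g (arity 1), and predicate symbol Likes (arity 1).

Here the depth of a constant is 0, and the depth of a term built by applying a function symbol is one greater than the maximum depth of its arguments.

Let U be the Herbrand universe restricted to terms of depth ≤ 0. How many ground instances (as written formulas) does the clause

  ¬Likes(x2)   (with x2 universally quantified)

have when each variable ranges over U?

Ground terms of depth ≤ 0:
  If N_k denotes the number of depth-≤k ground terms, the 1 constant gives N_0 = 1, and each function symbol of arity r contributes N_{k-1}^r new terms at level k: N_k = 1 + N_{k-1} + N_{k-1}.
  N_0 = 1
  Explicitly: e.
So there is exactly 1 ground term available for substitution.
The clause has 1 distinct variable (x2), which appears in the body. In the free term algebra distinct substitutions yield syntactically distinct ground instances.
Number of ground instances = 1.

1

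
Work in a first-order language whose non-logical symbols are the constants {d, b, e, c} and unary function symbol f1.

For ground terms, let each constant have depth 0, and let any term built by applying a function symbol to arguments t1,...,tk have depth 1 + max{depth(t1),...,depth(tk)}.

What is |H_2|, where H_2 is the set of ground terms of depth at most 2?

Let N_k = |{terms of depth ≤ k}|. Then N_0 = 4 and N_k = 4 + N_{k-1} for k ≥ 1 (one summand per function symbol, arity giving the exponent).
N_0 = 4
N_1 = 4 + 4 = 8
N_2 = 4 + 8 = 12
Explicitly: d, b, e, c, f1(d), f1(b), f1(e), f1(c), f1(f1(d)), f1(f1(b)), f1(f1(e)), f1(f1(c)).

12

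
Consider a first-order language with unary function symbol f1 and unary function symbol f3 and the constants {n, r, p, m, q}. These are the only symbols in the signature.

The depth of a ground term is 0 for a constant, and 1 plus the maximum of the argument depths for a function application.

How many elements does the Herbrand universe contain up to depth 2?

If N_k denotes the number of depth-≤k ground terms, the 5 constants give N_0 = 5, and each function symbol of arity r contributes N_{k-1}^r new terms at level k: N_k = 5 + N_{k-1} + N_{k-1}.
N_0 = 5
N_1 = 5 + 5 + 5 = 15
N_2 = 5 + 15 + 15 = 35

35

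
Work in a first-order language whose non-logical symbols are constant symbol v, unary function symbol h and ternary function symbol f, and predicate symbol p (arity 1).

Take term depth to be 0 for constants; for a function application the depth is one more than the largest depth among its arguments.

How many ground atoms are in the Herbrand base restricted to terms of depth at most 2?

31

First count ground terms of depth ≤ 2.
Write N_k for the number of ground terms of depth ≤ k. A term of depth ≤ k is either a constant or a function symbol applied to arguments of depth ≤ k−1, so N_k = 1 + N_{k-1} + N_{k-1}^3.
N_0 = 1
N_1 = 1 + 1 + 1^3 = 3
N_2 = 1 + 3 + 3^3 = 31
So |H| = 31.
Each predicate of arity r yields |H|^r ground atoms (one per choice of an r-tuple from H):
  p: 31
Total ground atoms: 31.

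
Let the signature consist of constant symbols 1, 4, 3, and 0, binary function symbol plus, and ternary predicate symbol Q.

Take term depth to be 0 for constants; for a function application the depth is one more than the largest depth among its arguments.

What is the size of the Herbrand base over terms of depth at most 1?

8000

First count ground terms of depth ≤ 1.
Let N_k = |{terms of depth ≤ k}|. Then N_0 = 4 and N_k = 4 + N_{k-1}^2 for k ≥ 1 (one summand per function symbol, arity giving the exponent).
N_0 = 4
N_1 = 4 + 4^2 = 20
So |H| = 20.
For each predicate symbol, the number of ground atoms is |H| raised to its arity; summing:
  Q: 20^3 = 8000
Total ground atoms: 8000.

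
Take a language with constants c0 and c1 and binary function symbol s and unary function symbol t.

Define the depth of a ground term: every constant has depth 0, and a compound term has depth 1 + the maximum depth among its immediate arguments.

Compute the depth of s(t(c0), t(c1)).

depth(t(c0)) = 1 + depth(c0) = 1 + 0 = 1
depth(t(c1)) = 1 + depth(c1) = 1 + 0 = 1
depth(s(t(c0), t(c1))) = 1 + max(1, 1) = 2

2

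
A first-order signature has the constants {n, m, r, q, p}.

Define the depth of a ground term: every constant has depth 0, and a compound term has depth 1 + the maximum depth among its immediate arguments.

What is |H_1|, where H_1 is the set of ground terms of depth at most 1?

With no function symbols every ground term is a constant, so there are exactly 5 ground terms at every depth bound.
N_0 = 5
N_1 = 5
Explicitly: n, m, r, q, p.

5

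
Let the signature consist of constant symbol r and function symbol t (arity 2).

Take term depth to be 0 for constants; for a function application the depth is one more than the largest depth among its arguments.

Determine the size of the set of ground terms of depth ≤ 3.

Let N_k = |{terms of depth ≤ k}|. Then N_0 = 1 and N_k = 1 + N_{k-1}^2 for k ≥ 1 (one summand per function symbol, arity giving the exponent).
N_0 = 1
N_1 = 1 + 1^2 = 2
N_2 = 1 + 2^2 = 5
N_3 = 1 + 5^2 = 26

26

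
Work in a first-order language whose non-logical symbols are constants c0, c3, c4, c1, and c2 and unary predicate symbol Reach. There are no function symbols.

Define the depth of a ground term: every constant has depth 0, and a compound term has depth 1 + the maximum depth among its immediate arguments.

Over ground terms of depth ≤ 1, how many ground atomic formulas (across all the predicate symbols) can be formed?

First count ground terms of depth ≤ 1.
With no function symbols every ground term is a constant, so there are exactly 5 ground terms at every depth bound.
N_0 = 5
N_1 = 5
So |H| = 5.
Ground atoms are formed by filling each argument slot of a predicate with a term from H, so an r-ary predicate gives |H|^r atoms:
  Reach: 5
Total ground atoms: 5.

5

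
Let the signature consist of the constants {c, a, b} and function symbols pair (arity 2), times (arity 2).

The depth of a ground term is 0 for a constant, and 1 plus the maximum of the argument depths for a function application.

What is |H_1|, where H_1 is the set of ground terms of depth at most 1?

21

Write N_k for the number of ground terms of depth ≤ k. A term of depth ≤ k is either a constant or a function symbol applied to arguments of depth ≤ k−1, so N_k = 3 + N_{k-1}^2 + N_{k-1}^2.
N_0 = 3
N_1 = 3 + 3^2 + 3^2 = 21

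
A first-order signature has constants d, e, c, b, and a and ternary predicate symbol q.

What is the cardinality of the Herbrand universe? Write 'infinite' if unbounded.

5

There are no function symbols, so every ground term is one of the 5 constants.
The Herbrand universe is {d, e, c, b, a}, which is finite with 5 elements.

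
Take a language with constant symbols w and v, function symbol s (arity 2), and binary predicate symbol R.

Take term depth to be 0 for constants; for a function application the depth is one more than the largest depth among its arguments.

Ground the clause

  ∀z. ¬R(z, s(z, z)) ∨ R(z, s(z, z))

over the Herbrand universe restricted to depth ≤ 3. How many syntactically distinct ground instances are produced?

1446

Ground terms of depth ≤ 3:
  If N_k denotes the number of depth-≤k ground terms, the 2 constants give N_0 = 2, and each function symbol of arity r contributes N_{k-1}^r new terms at level k: N_k = 2 + N_{k-1}^2.
  N_0 = 2
  N_1 = 2 + 2^2 = 6
  N_2 = 2 + 6^2 = 38
  N_3 = 2 + 38^2 = 1446
So there are 1446 ground terms available for substitution.
There is 1 variable to instantiate (z),  occurring in at least one literal, so different choices give different ground instances.
Number of ground instances = 1446.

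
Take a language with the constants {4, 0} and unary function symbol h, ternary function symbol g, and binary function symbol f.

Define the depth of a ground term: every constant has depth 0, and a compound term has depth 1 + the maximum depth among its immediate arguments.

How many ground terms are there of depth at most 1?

16

Count level by level. With function symbols h/1, g/3, f/2, the terms of depth ≤ k are the 2 constants together with each function applied to depth-≤(k−1) tuples, so N_k = 2 + N_{k-1} + N_{k-1}^3 + N_{k-1}^2.
N_0 = 2
N_1 = 2 + 2 + 2^3 + 2^2 = 16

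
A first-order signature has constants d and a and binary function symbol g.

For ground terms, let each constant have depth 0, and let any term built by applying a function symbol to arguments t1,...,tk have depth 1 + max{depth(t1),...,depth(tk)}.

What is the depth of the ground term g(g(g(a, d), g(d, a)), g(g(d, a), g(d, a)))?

depth(g(a, d)) = 1 + max(0, 0) = 1
depth(g(d, a)) = 1 + max(0, 0) = 1
depth(g(g(a, d), g(d, a))) = 1 + max(1, 1) = 2
depth(g(g(d, a), g(d, a))) = 1 + max(1, 1) = 2
depth(g(g(g(a, d), g(d, a)), g(g(d, a), g(d, a)))) = 1 + max(2, 2) = 3

3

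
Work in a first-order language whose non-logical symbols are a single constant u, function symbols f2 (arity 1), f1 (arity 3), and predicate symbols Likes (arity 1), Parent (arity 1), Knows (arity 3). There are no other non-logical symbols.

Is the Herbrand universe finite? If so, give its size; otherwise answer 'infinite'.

The signature has at least one function symbol (f2, arity 1) and at least one constant (u).
Iterating f2 gives infinitely many distinct ground terms: u, f2(u), f2(f2(u)), ...
So the Herbrand universe is infinite.

infinite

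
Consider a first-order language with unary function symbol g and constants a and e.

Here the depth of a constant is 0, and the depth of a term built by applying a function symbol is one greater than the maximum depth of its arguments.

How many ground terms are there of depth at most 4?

10

Let N_k = |{terms of depth ≤ k}|. Then N_0 = 2 and N_k = 2 + N_{k-1} for k ≥ 1 (one summand per function symbol, arity giving the exponent).
N_0 = 2
N_1 = 2 + 2 = 4
N_2 = 2 + 4 = 6
N_3 = 2 + 6 = 8
N_4 = 2 + 8 = 10
Explicitly: a, e, g(a), g(e), g(g(a)), g(g(e)), g(g(g(a))), g(g(g(e))), g(g(g(g(a)))), g(g(g(g(e)))).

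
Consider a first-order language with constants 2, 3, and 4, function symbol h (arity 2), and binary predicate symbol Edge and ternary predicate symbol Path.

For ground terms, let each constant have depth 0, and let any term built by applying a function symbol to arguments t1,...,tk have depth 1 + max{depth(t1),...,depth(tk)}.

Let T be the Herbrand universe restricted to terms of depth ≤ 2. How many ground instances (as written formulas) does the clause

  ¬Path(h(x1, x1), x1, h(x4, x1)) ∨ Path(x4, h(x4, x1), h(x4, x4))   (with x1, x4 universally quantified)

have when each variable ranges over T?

Ground terms of depth ≤ 2:
  Write N_k for the number of ground terms of depth ≤ k. A term of depth ≤ k is either a constant or a function symbol applied to arguments of depth ≤ k−1, so N_k = 3 + N_{k-1}^2.
  N_0 = 3
  N_1 = 3 + 3^2 = 12
  N_2 = 3 + 12^2 = 147
So there are 147 ground terms available for substitution.
The clause has 2 distinct variables (x1, x4), each appearing in the body. In the free term algebra distinct substitutions yield syntactically distinct ground instances.
Number of ground instances = 147^2 = 21609.

21609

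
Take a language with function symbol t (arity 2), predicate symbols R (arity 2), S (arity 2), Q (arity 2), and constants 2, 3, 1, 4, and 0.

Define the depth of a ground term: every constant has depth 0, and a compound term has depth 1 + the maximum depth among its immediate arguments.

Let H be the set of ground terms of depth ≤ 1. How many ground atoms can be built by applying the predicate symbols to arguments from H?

First count ground terms of depth ≤ 1.
Let N_k = |{terms of depth ≤ k}|. Then N_0 = 5 and N_k = 5 + N_{k-1}^2 for k ≥ 1 (one summand per function symbol, arity giving the exponent).
N_0 = 5
N_1 = 5 + 5^2 = 30
So |H| = 30.
For each predicate symbol, the number of ground atoms is |H| raised to its arity; summing:
  R: 30^2 = 900;  S: 30^2 = 900;  Q: 30^2 = 900
Total ground atoms: 900 + 900 + 900 = 2700.

2700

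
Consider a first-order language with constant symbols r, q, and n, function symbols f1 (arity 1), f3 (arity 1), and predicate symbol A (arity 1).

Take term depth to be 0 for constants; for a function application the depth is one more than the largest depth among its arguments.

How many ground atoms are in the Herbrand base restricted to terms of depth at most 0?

3

First count ground terms of depth ≤ 0.
If N_k denotes the number of depth-≤k ground terms, the 3 constants give N_0 = 3, and each function symbol of arity r contributes N_{k-1}^r new terms at level k: N_k = 3 + N_{k-1} + N_{k-1}.
N_0 = 3
Explicitly: r, q, n.
So |H| = 3.
Each predicate of arity r yields |H|^r ground atoms (one per choice of an r-tuple from H):
  A: 3
Total ground atoms: 3.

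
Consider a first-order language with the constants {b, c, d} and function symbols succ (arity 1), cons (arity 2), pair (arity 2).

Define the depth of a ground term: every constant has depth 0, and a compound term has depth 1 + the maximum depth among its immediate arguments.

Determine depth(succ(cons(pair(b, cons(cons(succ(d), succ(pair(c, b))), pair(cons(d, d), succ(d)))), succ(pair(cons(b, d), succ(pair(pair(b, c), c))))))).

depth(succ(d)) = 1 + depth(d) = 1 + 0 = 1
depth(pair(c, b)) = 1 + max(0, 0) = 1
depth(succ(pair(c, b))) = 1 + depth(pair(c, b)) = 1 + 1 = 2
depth(cons(succ(d), succ(pair(c, b)))) = 1 + max(1, 2) = 3
depth(cons(d, d)) = 1 + max(0, 0) = 1
depth(pair(cons(d, d), succ(d))) = 1 + max(1, 1) = 2
depth(cons(cons(succ(d), succ(pair(c, b))), pair(cons(d, d), succ(d)))) = 1 + max(3, 2) = 4
depth(pair(b, cons(cons(succ(d), succ(pair(c, b))), pair(cons(d, d), succ(d))))) = 1 + max(0, 4) = 5
depth(cons(b, d)) = 1 + max(0, 0) = 1
depth(pair(b, c)) = 1 + max(0, 0) = 1
depth(pair(pair(b, c), c)) = 1 + max(1, 0) = 2
depth(succ(pair(pair(b, c), c))) = 1 + depth(pair(pair(b, c), c)) = 1 + 2 = 3
depth(pair(cons(b, d), succ(pair(pair(b, c), c)))) = 1 + max(1, 3) = 4
depth(succ(pair(cons(b, d), succ(pair(pair(b, c), c))))) = 1 + depth(pair(cons(b, d), succ(pair(pair(b, c), c)))) = 1 + 4 = 5
depth(cons(pair(b, cons(cons(succ(d), succ(pair(c, b))), pair(cons(d, d), succ(d)))), succ(pair(cons(b, d), succ(pair(pair(b, c), c)))))) = 1 + max(5, 5) = 6
depth(succ(cons(pair(b, cons(cons(succ(d), succ(pair(c, b))), pair(cons(d, d), succ(d)))), succ(pair(cons(b, d), succ(pair(pair(b, c), c))))))) = 1 + depth(cons(pair(b, cons(cons(succ(d), succ(pair(c, b))), pair(cons(d, d), succ(d)))), succ(pair(cons(b, d), succ(pair(pair(b, c), c)))))) = 1 + 6 = 7

7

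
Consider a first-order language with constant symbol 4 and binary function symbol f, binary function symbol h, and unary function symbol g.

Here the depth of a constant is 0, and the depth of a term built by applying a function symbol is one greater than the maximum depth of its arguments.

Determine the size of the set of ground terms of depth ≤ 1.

4

Let N_k count ground terms of depth at most k. Each non-constant term of depth ≤ k is some function symbol applied to depth-≤(k−1) arguments, giving N_k = 1 + N_{k-1}^2 + N_{k-1}^2 + N_{k-1}.
N_0 = 1
N_1 = 1 + 1^2 + 1^2 + 1 = 4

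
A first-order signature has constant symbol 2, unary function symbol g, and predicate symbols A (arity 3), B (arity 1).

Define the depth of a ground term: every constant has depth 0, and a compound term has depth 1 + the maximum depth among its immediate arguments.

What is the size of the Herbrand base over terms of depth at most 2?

30

First count ground terms of depth ≤ 2.
If N_k denotes the number of depth-≤k ground terms, the 1 constant gives N_0 = 1, and each function symbol of arity r contributes N_{k-1}^r new terms at level k: N_k = 1 + N_{k-1}.
N_0 = 1
N_1 = 1 + 1 = 2
N_2 = 1 + 2 = 3
So |H| = 3.
For each predicate symbol, the number of ground atoms is |H| raised to its arity; summing:
  A: 3^3 = 27;  B: 3
Total ground atoms: 27 + 3 = 30.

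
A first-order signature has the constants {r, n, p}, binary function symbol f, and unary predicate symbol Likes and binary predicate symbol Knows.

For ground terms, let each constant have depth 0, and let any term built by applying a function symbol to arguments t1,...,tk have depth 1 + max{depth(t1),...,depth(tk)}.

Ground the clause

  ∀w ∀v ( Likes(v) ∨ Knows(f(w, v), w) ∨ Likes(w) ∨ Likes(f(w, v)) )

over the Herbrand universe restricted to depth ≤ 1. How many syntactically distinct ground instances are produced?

144

Ground terms of depth ≤ 1:
  If N_k denotes the number of depth-≤k ground terms, the 3 constants give N_0 = 3, and each function symbol of arity r contributes N_{k-1}^r new terms at level k: N_k = 3 + N_{k-1}^2.
  N_0 = 3
  N_1 = 3 + 3^2 = 12
So there are 12 ground terms available for substitution.
There are 2 variables to instantiate (w, v), each occurring in at least one literal, so different choices give different ground instances.
Number of ground instances = 12^2 = 144.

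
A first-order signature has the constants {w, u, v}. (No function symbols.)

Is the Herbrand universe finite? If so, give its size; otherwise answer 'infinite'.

3

There are no function symbols, so every ground term is one of the 3 constants.
The Herbrand universe is {w, u, v}, which is finite with 3 elements.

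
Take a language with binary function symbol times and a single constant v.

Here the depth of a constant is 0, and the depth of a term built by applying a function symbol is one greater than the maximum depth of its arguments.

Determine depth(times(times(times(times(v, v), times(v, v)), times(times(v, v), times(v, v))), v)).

4

depth(times(v, v)) = 1 + max(0, 0) = 1
depth(times(times(v, v), times(v, v))) = 1 + max(1, 1) = 2
depth(times(times(times(v, v), times(v, v)), times(times(v, v), times(v, v)))) = 1 + max(2, 2) = 3
depth(times(times(times(times(v, v), times(v, v)), times(times(v, v), times(v, v))), v)) = 1 + max(3, 0) = 4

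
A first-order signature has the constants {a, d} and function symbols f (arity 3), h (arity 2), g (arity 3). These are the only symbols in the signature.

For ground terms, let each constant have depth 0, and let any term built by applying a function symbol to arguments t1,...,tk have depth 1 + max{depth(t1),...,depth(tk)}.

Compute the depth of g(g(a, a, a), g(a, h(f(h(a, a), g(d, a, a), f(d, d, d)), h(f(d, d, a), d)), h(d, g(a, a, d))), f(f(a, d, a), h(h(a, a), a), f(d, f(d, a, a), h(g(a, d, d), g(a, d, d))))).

5

depth(g(a, a, a)) = 1 + max(0, 0, 0) = 1
depth(h(a, a)) = 1 + max(0, 0) = 1
depth(g(d, a, a)) = 1 + max(0, 0, 0) = 1
depth(f(d, d, d)) = 1 + max(0, 0, 0) = 1
depth(f(h(a, a), g(d, a, a), f(d, d, d))) = 1 + max(1, 1, 1) = 2
depth(f(d, d, a)) = 1 + max(0, 0, 0) = 1
depth(h(f(d, d, a), d)) = 1 + max(1, 0) = 2
depth(h(f(h(a, a), g(d, a, a), f(d, d, d)), h(f(d, d, a), d))) = 1 + max(2, 2) = 3
depth(g(a, a, d)) = 1 + max(0, 0, 0) = 1
depth(h(d, g(a, a, d))) = 1 + max(0, 1) = 2
depth(g(a, h(f(h(a, a), g(d, a, a), f(d, d, d)), h(f(d, d, a), d)), h(d, g(a, a, d)))) = 1 + max(0, 3, 2) = 4
depth(f(a, d, a)) = 1 + max(0, 0, 0) = 1
depth(h(h(a, a), a)) = 1 + max(1, 0) = 2
depth(f(d, a, a)) = 1 + max(0, 0, 0) = 1
depth(g(a, d, d)) = 1 + max(0, 0, 0) = 1
depth(h(g(a, d, d), g(a, d, d))) = 1 + max(1, 1) = 2
depth(f(d, f(d, a, a), h(g(a, d, d), g(a, d, d)))) = 1 + max(0, 1, 2) = 3
depth(f(f(a, d, a), h(h(a, a), a), f(d, f(d, a, a), h(g(a, d, d), g(a, d, d))))) = 1 + max(1, 2, 3) = 4
depth(g(g(a, a, a), g(a, h(f(h(a, a), g(d, a, a), f(d, d, d)), h(f(d, d, a), d)), h(d, g(a, a, d))), f(f(a, d, a), h(h(a, a), a), f(d, f(d, a, a), h(g(a, d, d), g(a, d, d)))))) = 1 + max(1, 4, 4) = 5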